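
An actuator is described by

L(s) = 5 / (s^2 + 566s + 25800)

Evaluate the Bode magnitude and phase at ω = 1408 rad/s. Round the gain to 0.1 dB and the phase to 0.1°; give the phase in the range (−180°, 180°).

Substitute s = j1408:
Numerator: 5 = 5 + j0
Denominator: (j1408)^2 + 566(j1408) + 25800 = -1956664 + j796928
|N| = √(5² + 0²) ≈ 5, ∠N ≈ 0.00°
|D| = √(1956664² + 796928²) ≈ 2.1127e+06, ∠D ≈ 157.84°
|L| = 5 / 2.1127e+06 ≈ 2.3666e-06
Gain = 20 log₁₀(2.3666e-06) ≈ -112.52 dB
∠L = 0.00° − 157.84° = -157.84°

-112.5 dB, -157.8°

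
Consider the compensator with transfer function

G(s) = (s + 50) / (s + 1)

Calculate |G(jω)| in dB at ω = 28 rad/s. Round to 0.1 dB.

Substitute s = j28:
Numerator: (j28) + 50 = 50 + j28
Denominator: (j28) + 1 = 1 + j28
|N| = √(50² + 28²) ≈ 57.306, ∠N ≈ 29.25°
|D| = √(1² + 28²) ≈ 28.018, ∠D ≈ 87.95°
|G| = 57.306 / 28.018 ≈ 2.0453
Gain = 20 log₁₀(2.0453) ≈ 6.22 dB

6.2 dB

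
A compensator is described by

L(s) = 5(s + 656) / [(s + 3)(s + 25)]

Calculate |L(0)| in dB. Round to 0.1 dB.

L(0) = 5·656 / (3·25) ≈ 43.733
20 log₁₀(43.733) ≈ 32.82 dB

32.8 dB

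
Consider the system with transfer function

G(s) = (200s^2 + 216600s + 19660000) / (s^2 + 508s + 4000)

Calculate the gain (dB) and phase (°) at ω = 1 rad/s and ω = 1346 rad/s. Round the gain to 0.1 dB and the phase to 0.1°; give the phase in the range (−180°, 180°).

ω = 1: 73.8 dB, -6.6°; ω = 1346: 47.3 dB, -19.7°

Substitute s = j1:
Numerator: 200(j1)^2 + 216600(j1) + 19660000 = 19659800 + j216600
Denominator: (j1)^2 + 508(j1) + 4000 = 3999 + j508
|N| = √(19659800² + 216600²) ≈ 1.9661e+07, ∠N ≈ 0.63°
|D| = √(3999² + 508²) ≈ 4031.1, ∠D ≈ 7.24°
|G| = 1.9661e+07 / 4031.1 ≈ 4877.3
Gain = 20 log₁₀(4877.3) ≈ 73.76 dB
∠G = 0.63° − 7.24° = -6.61°

Substitute s = j1346:
Numerator: 200(j1346)^2 + 216600(j1346) + 19660000 = -342683200 + j291543600
Denominator: (j1346)^2 + 508(j1346) + 4000 = -1807716 + j683768
|N| = √(342683200² + 291543600²) ≈ 4.4992e+08, ∠N ≈ 139.61°
|D| = √(1807716² + 683768²) ≈ 1.9327e+06, ∠D ≈ 159.28°
|G| = 4.4992e+08 / 1.9327e+06 ≈ 232.79
Gain = 20 log₁₀(232.79) ≈ 47.34 dB
∠G = 139.61° − 159.28° = -19.67°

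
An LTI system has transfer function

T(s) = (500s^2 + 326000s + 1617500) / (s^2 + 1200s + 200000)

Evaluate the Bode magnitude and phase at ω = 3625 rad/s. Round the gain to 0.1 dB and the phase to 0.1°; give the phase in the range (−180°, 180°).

53.8 dB, 8.4°

Substitute s = j3625:
Numerator: 500(j3625)^2 + 326000(j3625) + 1617500 = -6568695000 + j1181750000
Denominator: (j3625)^2 + 1200(j3625) + 200000 = -12940625 + j4350000
|N| = √(6568695000² + 1181750000²) ≈ 6.6742e+09, ∠N ≈ 169.80°
|D| = √(12940625² + 4350000²) ≈ 1.3652e+07, ∠D ≈ 161.42°
|T| = 6.6742e+09 / 1.3652e+07 ≈ 488.88
Gain = 20 log₁₀(488.88) ≈ 53.78 dB
∠T = 169.80° − 161.42° = 8.38°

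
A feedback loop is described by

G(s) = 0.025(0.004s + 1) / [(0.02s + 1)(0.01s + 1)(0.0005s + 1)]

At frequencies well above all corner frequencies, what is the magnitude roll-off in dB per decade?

-40 dB/decade

Each pole contributes −20 dB/decade at high frequency; each zero contributes +20 dB/decade.
Net: 1 zero(s) − 3 pole(s) → -40 dB/decade.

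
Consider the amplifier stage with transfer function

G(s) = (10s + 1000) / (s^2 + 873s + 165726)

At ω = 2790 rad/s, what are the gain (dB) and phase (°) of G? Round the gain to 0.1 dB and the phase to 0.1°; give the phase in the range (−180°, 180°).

Substitute s = j2790:
Numerator: 10(j2790) + 1000 = 1000 + j27900
Denominator: (j2790)^2 + 873(j2790) + 165726 = -7618374 + j2435670
|N| = √(1000² + 27900²) ≈ 27918, ∠N ≈ 87.95°
|D| = √(7618374² + 2435670²) ≈ 7.9983e+06, ∠D ≈ 162.27°
|G| = 27918 / 7.9983e+06 ≈ 0.0034905
Gain = 20 log₁₀(0.0034905) ≈ -49.14 dB
∠G = 87.95° − 162.27° = -74.32°

-49.1 dB, -74.3°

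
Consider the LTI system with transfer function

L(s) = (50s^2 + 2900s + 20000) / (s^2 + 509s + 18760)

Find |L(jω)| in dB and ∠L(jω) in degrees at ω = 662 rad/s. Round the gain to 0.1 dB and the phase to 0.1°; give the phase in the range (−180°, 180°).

32.2 dB, 33.8°

Substitute s = j662:
Numerator: 50(j662)^2 + 2900(j662) + 20000 = -21892200 + j1919800
Denominator: (j662)^2 + 509(j662) + 18760 = -419484 + j336958
|N| = √(21892200² + 1919800²) ≈ 2.1976e+07, ∠N ≈ 174.99°
|D| = √(419484² + 336958²) ≈ 5.3806e+05, ∠D ≈ 141.23°
|L| = 2.1976e+07 / 5.3806e+05 ≈ 40.843
Gain = 20 log₁₀(40.843) ≈ 32.22 dB
∠L = 174.99° − 141.23° = 33.76°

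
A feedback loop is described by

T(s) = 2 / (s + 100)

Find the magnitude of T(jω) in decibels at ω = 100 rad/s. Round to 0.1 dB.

-37.0 dB

At s = jω = j100:
pole (s+100): 100 + j100 → |·| = √(100²+100²) = √20000 ≈ 141.42, ∠ = arctan(100/100) ≈ 45.00°
|T| = 2 / 141.42 ≈ 0.014142
Gain = 20 log₁₀(0.014142) ≈ -36.99 dB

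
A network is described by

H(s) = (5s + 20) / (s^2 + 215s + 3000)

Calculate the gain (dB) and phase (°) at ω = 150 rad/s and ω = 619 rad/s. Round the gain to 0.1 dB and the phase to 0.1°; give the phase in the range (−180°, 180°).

Substitute s = j150:
Numerator: 5(j150) + 20 = 20 + j750
Denominator: (j150)^2 + 215(j150) + 3000 = -19500 + j32250
|N| = √(20² + 750²) ≈ 750.27, ∠N ≈ 88.47°
|D| = √(19500² + 32250²) ≈ 37687, ∠D ≈ 121.16°
|H| = 750.27 / 37687 ≈ 0.019908
Gain = 20 log₁₀(0.019908) ≈ -34.02 dB
∠H = 88.47° − 121.16° = -32.69°

Substitute s = j619:
Numerator: 5(j619) + 20 = 20 + j3095
Denominator: (j619)^2 + 215(j619) + 3000 = -380161 + j133085
|N| = √(20² + 3095²) ≈ 3095.1, ∠N ≈ 89.63°
|D| = √(380161² + 133085²) ≈ 4.0278e+05, ∠D ≈ 160.71°
|H| = 3095.1 / 4.0278e+05 ≈ 0.0076843
Gain = 20 log₁₀(0.0076843) ≈ -42.29 dB
∠H = 89.63° − 160.71° = -71.08°

ω = 150: -34.0 dB, -32.7°; ω = 619: -42.3 dB, -71.1°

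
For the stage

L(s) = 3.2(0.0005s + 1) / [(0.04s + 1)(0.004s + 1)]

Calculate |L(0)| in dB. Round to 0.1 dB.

10.1 dB

L(0) = 3.2 · 1 / 1 = 3.2
20 log₁₀(3.2) ≈ 10.10 dB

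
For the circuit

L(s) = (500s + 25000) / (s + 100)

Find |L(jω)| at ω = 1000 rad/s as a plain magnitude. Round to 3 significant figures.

Substitute s = j1000:
Numerator: 500(j1000) + 25000 = 25000 + j500000
Denominator: (j1000) + 100 = 100 + j1000
|N| = √(25000² + 500000²) ≈ 5.0062e+05, ∠N ≈ 87.14°
|D| = √(100² + 1000²) ≈ 1005, ∠D ≈ 84.29°
|L| = 5.0062e+05 / 1005 ≈ 498.13

498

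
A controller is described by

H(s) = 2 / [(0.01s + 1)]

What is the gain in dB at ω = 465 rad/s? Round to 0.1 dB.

-7.5 dB

At ω = 465 rad/s:
pole (1 + j465·0.01) = 1 + j4.65 → |·| ≈ 4.7563, ∠ ≈ 77.86°
|H| = 2 · 1 / (4.7563) ≈ 0.42049
Gain = 20 log₁₀(0.42049) ≈ -7.52 dB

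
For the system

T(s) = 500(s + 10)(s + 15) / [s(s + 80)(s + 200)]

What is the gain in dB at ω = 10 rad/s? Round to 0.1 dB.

At s = jω = j10:
zero (s+10): 10 + j10 → |·| = √(10²+10²) = √200 ≈ 14.142, ∠ = arctan(10/10) ≈ 45.00°
zero (s+15): 15 + j10 → |·| = √(15²+10²) = √325 ≈ 18.028, ∠ = arctan(10/15) ≈ 33.69°
pole (s+80): 80 + j10 → |·| = √(80²+10²) = √6500 ≈ 80.623, ∠ = arctan(10/80) ≈ 7.13°
pole (s+200): 200 + j10 → |·| = √(200²+10²) = √40100 ≈ 200.25, ∠ = arctan(10/200) ≈ 2.86°
pole at origin: |s| = 10, ∠ = 90.00° (in denominator)
|T| = 500 · 254.95 / 1.6145e+05 ≈ 0.78956
Gain = 20 log₁₀(0.78956) ≈ -2.05 dB

-2.1 dB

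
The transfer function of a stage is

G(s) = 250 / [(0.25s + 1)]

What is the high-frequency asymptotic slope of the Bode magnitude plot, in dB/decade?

Each pole contributes −20 dB/decade at high frequency; each zero contributes +20 dB/decade.
Net: 0 zero(s) − 1 pole(s) → -20 dB/decade.

-20 dB/decade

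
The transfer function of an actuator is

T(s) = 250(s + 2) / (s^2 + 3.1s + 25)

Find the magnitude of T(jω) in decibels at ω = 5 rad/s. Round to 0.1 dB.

At s = jω = j5:
zero (s+2): 2 + j5 → |·| = √(2²+5²) = √29 ≈ 5.3852, ∠ = arctan(5/2) ≈ 68.20°
quadratic: (j5)² + 3.1·j5 + 25 = 0 + j15.5 → |·| ≈ 15.5, ∠ ≈ 90.00°
|T| = 250 · 5.3852 / 15.5 ≈ 86.858
Gain = 20 log₁₀(86.858) ≈ 38.78 dB

38.8 dB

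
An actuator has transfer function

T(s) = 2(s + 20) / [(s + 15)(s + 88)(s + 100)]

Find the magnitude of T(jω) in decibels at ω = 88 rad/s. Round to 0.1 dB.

-78.3 dB

At s = jω = j88:
zero (s+20): 20 + j88 → |·| = √(20²+88²) = √8144 ≈ 90.244, ∠ = arctan(88/20) ≈ 77.20°
pole (s+15): 15 + j88 → |·| = √(15²+88²) = √7969 ≈ 89.269, ∠ = arctan(88/15) ≈ 80.33°
pole (s+88): 88 + j88 → |·| = √(88²+88²) = √15488 ≈ 124.45, ∠ = arctan(88/88) ≈ 45.00°
pole (s+100): 100 + j88 → |·| = √(100²+88²) = √17744 ≈ 133.21, ∠ = arctan(88/100) ≈ 41.35°
|T| = 2 · 90.244 / 1.4799e+06 ≈ 0.00012196
Gain = 20 log₁₀(0.00012196) ≈ -78.28 dB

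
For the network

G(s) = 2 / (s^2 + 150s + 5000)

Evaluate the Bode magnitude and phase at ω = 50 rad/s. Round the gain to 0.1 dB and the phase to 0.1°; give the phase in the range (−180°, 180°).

-71.9 dB, -71.6°

Substitute s = j50:
Numerator: 2 = 2 + j0
Denominator: (j50)^2 + 150(j50) + 5000 = 2500 + j7500
|N| = √(2² + 0²) ≈ 2, ∠N ≈ 0.00°
|D| = √(2500² + 7500²) ≈ 7905.7, ∠D ≈ 71.57°
|G| = 2 / 7905.7 ≈ 0.00025298
Gain = 20 log₁₀(0.00025298) ≈ -71.94 dB
∠G = 0.00° − 71.57° = -71.57°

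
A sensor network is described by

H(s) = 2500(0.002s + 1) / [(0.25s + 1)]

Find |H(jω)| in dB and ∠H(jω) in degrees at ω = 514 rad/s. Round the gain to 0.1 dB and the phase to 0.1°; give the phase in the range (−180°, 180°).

At ω = 514 rad/s:
zero (1 + j514·0.002) = 1 + j1.028 → |·| ≈ 1.4341, ∠ ≈ 45.79°
pole (1 + j514·0.25) = 1 + j128.5 → |·| ≈ 128.5, ∠ ≈ 89.55°
|H| = 2500 · 1.4341 / (128.5) ≈ 27.901
Gain = 20 log₁₀(27.901) ≈ 28.91 dB
∠H = (45.79°) − (89.55°) = -43.76°

28.9 dB, -43.8°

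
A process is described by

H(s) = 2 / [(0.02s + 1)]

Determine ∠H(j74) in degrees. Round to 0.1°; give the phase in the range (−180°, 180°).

-56.0°

At ω = 74 rad/s:
pole (1 + j74·0.02) = 1 + j1.48 → |·| ≈ 1.7862, ∠ ≈ 55.95°
∠H = (0°) − (55.95°) = -55.95°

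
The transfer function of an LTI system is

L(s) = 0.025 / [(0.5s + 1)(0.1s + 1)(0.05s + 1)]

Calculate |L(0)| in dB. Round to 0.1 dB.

L(0) = 0.025 · 1 / 1 = 0.025
20 log₁₀(0.025) ≈ -32.04 dB

-32.0 dB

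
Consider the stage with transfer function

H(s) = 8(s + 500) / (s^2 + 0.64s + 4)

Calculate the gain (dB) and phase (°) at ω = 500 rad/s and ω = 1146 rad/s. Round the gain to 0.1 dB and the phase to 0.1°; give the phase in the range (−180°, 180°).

ω = 500: -32.9 dB, -134.9°; ω = 1146: -42.4 dB, -113.5°

At s = jω = j500:
zero (s+500): 500 + j500 → |·| = √(500²+500²) = √500000 ≈ 707.11, ∠ = arctan(500/500) ≈ 45.00°
quadratic: (j500)² + 0.64·j500 + 4 = -249996 + j320 → |·| ≈ 2.5e+05, ∠ ≈ 179.93°
|H| = 8 · 707.11 / 2.5e+05 ≈ 0.022628
Gain = 20 log₁₀(0.022628) ≈ -32.91 dB
∠H = 45.00° − 179.93° = -134.93°

At s = jω = j1146:
zero (s+500): 500 + j1146 → |·| = √(500²+1146²) = √1563316 ≈ 1250.3, ∠ = arctan(1146/500) ≈ 66.43°
quadratic: (j1146)² + 0.64·j1146 + 4 = -1313312 + j733.44 → |·| ≈ 1.3133e+06, ∠ ≈ 179.97°
|H| = 8 · 1250.3 / 1.3133e+06 ≈ 0.0076162
Gain = 20 log₁₀(0.0076162) ≈ -42.37 dB
∠H = 66.43° − 179.97° = -113.54°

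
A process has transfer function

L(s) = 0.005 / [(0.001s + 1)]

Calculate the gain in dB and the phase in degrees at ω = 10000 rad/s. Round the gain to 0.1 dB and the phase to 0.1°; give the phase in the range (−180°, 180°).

-66.1 dB, -84.3°

At ω = 10000 rad/s:
pole (1 + j10000·0.001) = 1 + j10 → |·| ≈ 10.05, ∠ ≈ 84.29°
|L| = 0.005 · 1 / (10.05) ≈ 0.00049751
Gain = 20 log₁₀(0.00049751) ≈ -66.06 dB
∠L = (0°) − (84.29°) = -84.29°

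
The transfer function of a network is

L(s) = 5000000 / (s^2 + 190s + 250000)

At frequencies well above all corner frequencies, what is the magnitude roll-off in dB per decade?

Each pole contributes −20 dB/decade at high frequency; each zero contributes +20 dB/decade.
Net: 0 zero(s) − 2 pole(s) → -40 dB/decade.

-40 dB/decade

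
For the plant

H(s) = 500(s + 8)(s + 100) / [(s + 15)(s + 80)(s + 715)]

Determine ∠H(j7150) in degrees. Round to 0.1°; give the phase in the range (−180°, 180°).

At s = jω = j7150:
zero (s+8): 8 + j7150 → |·| = √(8²+7150²) = √51122564 ≈ 7150, ∠ = arctan(7150/8) ≈ 89.94°
zero (s+100): 100 + j7150 → |·| = √(100²+7150²) = √51132500 ≈ 7150.7, ∠ = arctan(7150/100) ≈ 89.20°
pole (s+15): 15 + j7150 → |·| = √(15²+7150²) = √51122725 ≈ 7150, ∠ = arctan(7150/15) ≈ 89.88°
pole (s+80): 80 + j7150 → |·| = √(80²+7150²) = √51128900 ≈ 7150.4, ∠ = arctan(7150/80) ≈ 89.36°
pole (s+715): 715 + j7150 → |·| = √(715²+7150²) = √51633725 ≈ 7185.7, ∠ = arctan(7150/715) ≈ 84.29°
∠H = 179.14° − 263.53° = -84.39°

-84.4°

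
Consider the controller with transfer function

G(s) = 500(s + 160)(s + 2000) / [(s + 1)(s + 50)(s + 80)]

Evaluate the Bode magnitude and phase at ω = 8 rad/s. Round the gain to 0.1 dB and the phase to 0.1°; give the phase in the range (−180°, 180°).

At s = jω = j8:
zero (s+160): 160 + j8 → |·| = √(160²+8²) = √25664 ≈ 160.2, ∠ = arctan(8/160) ≈ 2.86°
zero (s+2000): 2000 + j8 → |·| = √(2000²+8²) = √4000064 ≈ 2000, ∠ = arctan(8/2000) ≈ 0.23°
pole (s+1): 1 + j8 → |·| = √(1²+8²) = √65 ≈ 8.0623, ∠ = arctan(8/1) ≈ 82.87°
pole (s+50): 50 + j8 → |·| = √(50²+8²) = √2564 ≈ 50.636, ∠ = arctan(8/50) ≈ 9.09°
pole (s+80): 80 + j8 → |·| = √(80²+8²) = √6464 ≈ 80.399, ∠ = arctan(8/80) ≈ 5.71°
|G| = 500 · 3.204e+05 / 32822 ≈ 4880.9
Gain = 20 log₁₀(4880.9) ≈ 73.77 dB
∠G = 3.09° − 97.67° = -94.58°

73.8 dB, -94.6°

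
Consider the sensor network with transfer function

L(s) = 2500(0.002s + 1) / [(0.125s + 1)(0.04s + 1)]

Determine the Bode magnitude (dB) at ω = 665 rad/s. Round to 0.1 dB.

At ω = 665 rad/s:
zero (1 + j665·0.002) = 1 + j1.33 → |·| ≈ 1.664, ∠ ≈ 53.06°
pole (1 + j665·0.125) = 1 + j83.125 → |·| ≈ 83.131, ∠ ≈ 89.31°
pole (1 + j665·0.04) = 1 + j26.6 → |·| ≈ 26.619, ∠ ≈ 87.85°
|L| = 2500 · 1.664 / (83.131 · 26.619) ≈ 1.8799
Gain = 20 log₁₀(1.8799) ≈ 5.48 dB

5.5 dB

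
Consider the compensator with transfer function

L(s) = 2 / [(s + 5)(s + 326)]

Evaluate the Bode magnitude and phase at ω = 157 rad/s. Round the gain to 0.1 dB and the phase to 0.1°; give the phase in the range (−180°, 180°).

-89.1 dB, -113.9°

At s = jω = j157:
pole (s+5): 5 + j157 → |·| = √(5²+157²) = √24674 ≈ 157.08, ∠ = arctan(157/5) ≈ 88.18°
pole (s+326): 326 + j157 → |·| = √(326²+157²) = √130925 ≈ 361.84, ∠ = arctan(157/326) ≈ 25.72°
|L| = 2 / 56838 ≈ 3.5188e-05
Gain = 20 log₁₀(3.5188e-05) ≈ -89.07 dB
∠L = 0.00° − 113.90° = -113.90°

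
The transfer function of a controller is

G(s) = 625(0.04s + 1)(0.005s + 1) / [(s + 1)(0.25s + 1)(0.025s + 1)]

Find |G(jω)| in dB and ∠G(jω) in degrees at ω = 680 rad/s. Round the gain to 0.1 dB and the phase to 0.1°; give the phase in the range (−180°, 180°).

At ω = 680 rad/s:
zero (1 + j680·0.04) = 1 + j27.2 → |·| ≈ 27.218, ∠ ≈ 87.89°
zero (1 + j680·0.005) = 1 + j3.4 → |·| ≈ 3.544, ∠ ≈ 73.61°
pole (1 + j680·1) = 1 + j680 → |·| ≈ 680, ∠ ≈ 89.92°
pole (1 + j680·0.25) = 1 + j170 → |·| ≈ 170, ∠ ≈ 89.66°
pole (1 + j680·0.025) = 1 + j17 → |·| ≈ 17.029, ∠ ≈ 86.63°
|G| = 625 · 27.218 · 3.544 / (680 · 170 · 17.029) ≈ 0.030625
Gain = 20 log₁₀(0.030625) ≈ -30.28 dB
∠G = (87.89° + 73.61°) − (89.92° + 89.66° + 86.63°) = -104.71°

-30.3 dB, -104.7°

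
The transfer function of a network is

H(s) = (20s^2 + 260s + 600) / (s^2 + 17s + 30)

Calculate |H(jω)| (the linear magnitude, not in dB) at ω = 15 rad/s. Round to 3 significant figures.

17.2

Substitute s = j15:
Numerator: 20(j15)^2 + 260(j15) + 600 = -3900 + j3900
Denominator: (j15)^2 + 17(j15) + 30 = -195 + j255
|N| = √(3900² + 3900²) ≈ 5515.4, ∠N ≈ 135.00°
|D| = √(195² + 255²) ≈ 321.01, ∠D ≈ 127.41°
|H| = 5515.4 / 321.01 ≈ 17.181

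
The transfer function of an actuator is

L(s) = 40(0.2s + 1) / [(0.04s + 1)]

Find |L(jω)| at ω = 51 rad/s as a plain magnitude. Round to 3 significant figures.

180

At ω = 51 rad/s:
zero (1 + j51·0.2) = 1 + j10.2 → |·| ≈ 10.249, ∠ ≈ 84.40°
pole (1 + j51·0.04) = 1 + j2.04 → |·| ≈ 2.2719, ∠ ≈ 63.89°
|L| = 40 · 10.249 / (2.2719) ≈ 180.45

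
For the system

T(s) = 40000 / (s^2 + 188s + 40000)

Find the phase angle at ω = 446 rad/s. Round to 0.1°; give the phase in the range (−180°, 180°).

At s = jω = j446:
quadratic: (j446)² + 188·j446 + 40000 = -158916 + j83848 → |·| ≈ 1.7968e+05, ∠ ≈ 152.18°
∠T = 0.00° − 152.18° = -152.18°

-152.2°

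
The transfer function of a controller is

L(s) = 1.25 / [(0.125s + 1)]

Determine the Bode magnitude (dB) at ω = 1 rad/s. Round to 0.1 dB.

1.9 dB

At ω = 1 rad/s:
pole (1 + j1·0.125) = 1 + j0.125 → |·| ≈ 1.0078, ∠ ≈ 7.13°
|L| = 1.25 · 1 / (1.0078) ≈ 1.2403
Gain = 20 log₁₀(1.2403) ≈ 1.87 dB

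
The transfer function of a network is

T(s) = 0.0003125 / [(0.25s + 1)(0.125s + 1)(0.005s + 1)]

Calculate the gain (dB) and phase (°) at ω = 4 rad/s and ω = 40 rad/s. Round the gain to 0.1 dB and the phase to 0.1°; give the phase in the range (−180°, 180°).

ω = 4: -74.1 dB, -72.7°; ω = 40: -104.5 dB, -174.3°

At ω = 4 rad/s:
pole (1 + j4·0.25) = 1 + j1 → |·| ≈ 1.4142, ∠ ≈ 45.00°
pole (1 + j4·0.125) = 1 + j0.5 → |·| ≈ 1.118, ∠ ≈ 26.57°
pole (1 + j4·0.005) = 1 + j0.02 → |·| ≈ 1.0002, ∠ ≈ 1.15°
|T| = 0.0003125 · 1 / (1.4142 · 1.118 · 1.0002) ≈ 0.00019761
Gain = 20 log₁₀(0.00019761) ≈ -74.08 dB
∠T = (0°) − (45.00° + 26.57° + 1.15°) = -72.72°

At ω = 40 rad/s:
pole (1 + j40·0.25) = 1 + j10 → |·| ≈ 10.05, ∠ ≈ 84.29°
pole (1 + j40·0.125) = 1 + j5 → |·| ≈ 5.099, ∠ ≈ 78.69°
pole (1 + j40·0.005) = 1 + j0.2 → |·| ≈ 1.0198, ∠ ≈ 11.31°
|T| = 0.0003125 · 1 / (10.05 · 5.099 · 1.0198) ≈ 5.9798e-06
Gain = 20 log₁₀(5.9798e-06) ≈ -104.47 dB
∠T = (0°) − (84.29° + 78.69° + 11.31°) = -174.29°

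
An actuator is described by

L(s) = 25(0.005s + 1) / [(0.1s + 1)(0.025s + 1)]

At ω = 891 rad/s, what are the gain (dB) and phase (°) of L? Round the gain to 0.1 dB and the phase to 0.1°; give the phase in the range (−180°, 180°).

-24.8 dB, -99.4°

At ω = 891 rad/s:
zero (1 + j891·0.005) = 1 + j4.455 → |·| ≈ 4.5659, ∠ ≈ 77.35°
pole (1 + j891·0.1) = 1 + j89.1 → |·| ≈ 89.106, ∠ ≈ 89.36°
pole (1 + j891·0.025) = 1 + j22.275 → |·| ≈ 22.297, ∠ ≈ 87.43°
|L| = 25 · 4.5659 / (89.106 · 22.297) ≈ 0.057453
Gain = 20 log₁₀(0.057453) ≈ -24.81 dB
∠L = (77.35°) − (89.36° + 87.43°) = -99.44°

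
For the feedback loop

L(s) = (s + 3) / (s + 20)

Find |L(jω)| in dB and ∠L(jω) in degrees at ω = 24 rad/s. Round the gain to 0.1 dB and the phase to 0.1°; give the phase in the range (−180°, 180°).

-2.2 dB, 32.7°

At s = jω = j24:
zero (s+3): 3 + j24 → |·| = √(3²+24²) = √585 ≈ 24.187, ∠ = arctan(24/3) ≈ 82.87°
pole (s+20): 20 + j24 → |·| = √(20²+24²) = √976 ≈ 31.241, ∠ = arctan(24/20) ≈ 50.19°
|L| = 1 · 24.187 / 31.241 ≈ 0.77421
Gain = 20 log₁₀(0.77421) ≈ -2.22 dB
∠L = 82.87° − 50.19° = 32.68°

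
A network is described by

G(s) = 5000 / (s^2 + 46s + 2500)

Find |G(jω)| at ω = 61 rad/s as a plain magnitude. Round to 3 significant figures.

At s = jω = j61:
quadratic: (j61)² + 46·j61 + 2500 = -1221 + j2806 → |·| ≈ 3060.1, ∠ ≈ 113.52°
|G| = 5000 / 3060.1 ≈ 1.6339

1.63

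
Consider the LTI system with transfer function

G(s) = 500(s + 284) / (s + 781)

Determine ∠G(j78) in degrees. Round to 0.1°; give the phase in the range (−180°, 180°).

9.7°

At s = jω = j78:
zero (s+284): 284 + j78 → |·| = √(284²+78²) = √86740 ≈ 294.52, ∠ = arctan(78/284) ≈ 15.36°
pole (s+781): 781 + j78 → |·| = √(781²+78²) = √616045 ≈ 784.89, ∠ = arctan(78/781) ≈ 5.70°
∠G = 15.36° − 5.70° = 9.66°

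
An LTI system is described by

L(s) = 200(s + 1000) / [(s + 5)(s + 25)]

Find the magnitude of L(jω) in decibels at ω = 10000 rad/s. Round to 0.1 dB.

At s = jω = j10000:
zero (s+1000): 1000 + j10000 → |·| = √(1000²+10000²) = √101000000 ≈ 10050, ∠ = arctan(10000/1000) ≈ 84.29°
pole (s+5): 5 + j10000 → |·| = √(5²+10000²) = √100000025 ≈ 10000, ∠ = arctan(10000/5) ≈ 89.97°
pole (s+25): 25 + j10000 → |·| = √(25²+10000²) = √100000625 ≈ 10000, ∠ = arctan(10000/25) ≈ 89.86°
|L| = 200 · 10050 / 1e+08 ≈ 0.0201
Gain = 20 log₁₀(0.0201) ≈ -33.94 dB

-33.9 dB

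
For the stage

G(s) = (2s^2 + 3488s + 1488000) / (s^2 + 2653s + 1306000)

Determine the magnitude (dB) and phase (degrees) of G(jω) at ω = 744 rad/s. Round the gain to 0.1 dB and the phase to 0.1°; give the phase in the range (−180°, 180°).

1.9 dB, 12.5°

Substitute s = j744:
Numerator: 2(j744)^2 + 3488(j744) + 1488000 = 380928 + j2595072
Denominator: (j744)^2 + 2653(j744) + 1306000 = 752464 + j1973832
|N| = √(380928² + 2595072²) ≈ 2.6229e+06, ∠N ≈ 81.65°
|D| = √(752464² + 1973832²) ≈ 2.1124e+06, ∠D ≈ 69.13°
|G| = 2.6229e+06 / 2.1124e+06 ≈ 1.2417
Gain = 20 log₁₀(1.2417) ≈ 1.88 dB
∠G = 81.65° − 69.13° = 12.52°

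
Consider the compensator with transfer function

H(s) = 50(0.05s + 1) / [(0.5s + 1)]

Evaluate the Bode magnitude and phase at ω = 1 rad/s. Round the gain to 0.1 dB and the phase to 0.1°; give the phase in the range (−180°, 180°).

33.0 dB, -23.7°

At ω = 1 rad/s:
zero (1 + j1·0.05) = 1 + j0.05 → |·| ≈ 1.0012, ∠ ≈ 2.86°
pole (1 + j1·0.5) = 1 + j0.5 → |·| ≈ 1.118, ∠ ≈ 26.57°
|H| = 50 · 1.0012 / (1.118) ≈ 44.776
Gain = 20 log₁₀(44.776) ≈ 33.02 dB
∠H = (2.86°) − (26.57°) = -23.71°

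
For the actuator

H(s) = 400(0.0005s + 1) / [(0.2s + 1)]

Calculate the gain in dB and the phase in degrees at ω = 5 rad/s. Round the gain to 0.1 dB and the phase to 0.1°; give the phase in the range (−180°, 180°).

49.0 dB, -44.9°

At ω = 5 rad/s:
zero (1 + j5·0.0005) = 1 + j0.0025 → |·| ≈ 1, ∠ ≈ 0.14°
pole (1 + j5·0.2) = 1 + j1 → |·| ≈ 1.4142, ∠ ≈ 45.00°
|H| = 400 · 1 / (1.4142) ≈ 282.85
Gain = 20 log₁₀(282.85) ≈ 49.03 dB
∠H = (0.14°) − (45.00°) = -44.86°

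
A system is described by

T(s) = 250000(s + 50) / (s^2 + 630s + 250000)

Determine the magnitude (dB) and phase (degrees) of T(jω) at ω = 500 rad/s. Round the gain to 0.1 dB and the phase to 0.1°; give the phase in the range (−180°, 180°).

52.0 dB, -5.7°

At s = jω = j500:
zero (s+50): 50 + j500 → |·| = √(50²+500²) = √252500 ≈ 502.49, ∠ = arctan(500/50) ≈ 84.29°
quadratic: (j500)² + 630·j500 + 250000 = 0 + j315000 → |·| ≈ 3.15e+05, ∠ ≈ 90.00°
|T| = 250000 · 502.49 / 3.15e+05 ≈ 398.8
Gain = 20 log₁₀(398.8) ≈ 52.02 dB
∠T = 84.29° − 90.00° = -5.71°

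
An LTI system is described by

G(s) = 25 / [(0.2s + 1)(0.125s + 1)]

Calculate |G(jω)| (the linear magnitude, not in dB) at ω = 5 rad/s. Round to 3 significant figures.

15.0

At ω = 5 rad/s:
pole (1 + j5·0.2) = 1 + j1 → |·| ≈ 1.4142, ∠ ≈ 45.00°
pole (1 + j5·0.125) = 1 + j0.625 → |·| ≈ 1.1792, ∠ ≈ 32.01°
|G| = 25 · 1 / (1.4142 · 1.1792) ≈ 14.991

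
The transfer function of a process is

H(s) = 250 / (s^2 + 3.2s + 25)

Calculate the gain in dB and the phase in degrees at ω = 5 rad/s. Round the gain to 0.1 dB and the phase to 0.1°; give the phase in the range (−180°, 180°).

At s = jω = j5:
quadratic: (j5)² + 3.2·j5 + 25 = 0 + j16 → |·| ≈ 16, ∠ ≈ 90.00°
|H| = 250 / 16 ≈ 15.625
Gain = 20 log₁₀(15.625) ≈ 23.88 dB
∠H = 0.00° − 90.00° = -90.00°

23.9 dB, -90.0°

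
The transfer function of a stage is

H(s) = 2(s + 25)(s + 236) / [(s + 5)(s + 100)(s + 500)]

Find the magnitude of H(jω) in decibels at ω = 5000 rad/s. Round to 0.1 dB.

-68.0 dB

At s = jω = j5000:
zero (s+25): 25 + j5000 → |·| = √(25²+5000²) = √25000625 ≈ 5000.1, ∠ = arctan(5000/25) ≈ 89.71°
zero (s+236): 236 + j5000 → |·| = √(236²+5000²) = √25055696 ≈ 5005.6, ∠ = arctan(5000/236) ≈ 87.30°
pole (s+5): 5 + j5000 → |·| = √(5²+5000²) = √25000025 ≈ 5000, ∠ = arctan(5000/5) ≈ 89.94°
pole (s+100): 100 + j5000 → |·| = √(100²+5000²) = √25010000 ≈ 5001, ∠ = arctan(5000/100) ≈ 88.85°
pole (s+500): 500 + j5000 → |·| = √(500²+5000²) = √25250000 ≈ 5024.9, ∠ = arctan(5000/500) ≈ 84.29°
|H| = 2 · 2.5029e+07 / 1.2565e+11 ≈ 0.00039839
Gain = 20 log₁₀(0.00039839) ≈ -67.99 dB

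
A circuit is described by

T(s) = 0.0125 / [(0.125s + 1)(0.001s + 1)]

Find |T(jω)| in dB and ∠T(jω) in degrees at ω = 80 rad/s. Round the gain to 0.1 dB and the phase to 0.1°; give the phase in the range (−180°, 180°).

-58.1 dB, -88.9°

At ω = 80 rad/s:
pole (1 + j80·0.125) = 1 + j10 → |·| ≈ 10.05, ∠ ≈ 84.29°
pole (1 + j80·0.001) = 1 + j0.08 → |·| ≈ 1.0032, ∠ ≈ 4.57°
|T| = 0.0125 · 1 / (10.05 · 1.0032) ≈ 0.0012398
Gain = 20 log₁₀(0.0012398) ≈ -58.13 dB
∠T = (0°) − (84.29° + 4.57°) = -88.86°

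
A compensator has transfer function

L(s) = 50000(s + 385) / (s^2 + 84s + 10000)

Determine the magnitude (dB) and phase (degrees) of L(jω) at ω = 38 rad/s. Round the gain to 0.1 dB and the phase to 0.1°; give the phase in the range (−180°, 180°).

66.5 dB, -14.8°

At s = jω = j38:
zero (s+385): 385 + j38 → |·| = √(385²+38²) = √149669 ≈ 386.87, ∠ = arctan(38/385) ≈ 5.64°
quadratic: (j38)² + 84·j38 + 10000 = 8556 + j3192 → |·| ≈ 9132, ∠ ≈ 20.46°
|L| = 50000 · 386.87 / 9132 ≈ 2118.2
Gain = 20 log₁₀(2118.2) ≈ 66.52 dB
∠L = 5.64° − 20.46° = -14.82°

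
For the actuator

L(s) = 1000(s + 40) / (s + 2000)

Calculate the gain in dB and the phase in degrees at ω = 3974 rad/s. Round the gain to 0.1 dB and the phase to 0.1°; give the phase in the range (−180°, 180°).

At s = jω = j3974:
zero (s+40): 40 + j3974 → |·| = √(40²+3974²) = √15794276 ≈ 3974.2, ∠ = arctan(3974/40) ≈ 89.42°
pole (s+2000): 2000 + j3974 → |·| = √(2000²+3974²) = √19792676 ≈ 4448.9, ∠ = arctan(3974/2000) ≈ 63.29°
|L| = 1000 · 3974.2 / 4448.9 ≈ 893.3
Gain = 20 log₁₀(893.3) ≈ 59.02 dB
∠L = 89.42° − 63.29° = 26.13°

59.0 dB, 26.1°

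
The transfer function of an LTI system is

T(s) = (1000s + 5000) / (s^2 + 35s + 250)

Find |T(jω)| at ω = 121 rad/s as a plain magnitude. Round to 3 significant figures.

8.07

Substitute s = j121:
Numerator: 1000(j121) + 5000 = 5000 + j121000
Denominator: (j121)^2 + 35(j121) + 250 = -14391 + j4235
|N| = √(5000² + 121000²) ≈ 1.211e+05, ∠N ≈ 87.63°
|D| = √(14391² + 4235²) ≈ 15001, ∠D ≈ 163.60°
|T| = 1.211e+05 / 15001 ≈ 8.0728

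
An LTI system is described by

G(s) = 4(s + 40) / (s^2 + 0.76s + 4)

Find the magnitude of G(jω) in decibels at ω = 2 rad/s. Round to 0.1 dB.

At s = jω = j2:
zero (s+40): 40 + j2 → |·| = √(40²+2²) = √1604 ≈ 40.05, ∠ = arctan(2/40) ≈ 2.86°
quadratic: (j2)² + 0.76·j2 + 4 = 0 + j1.52 → |·| ≈ 1.52, ∠ ≈ 90.00°
|G| = 4 · 40.05 / 1.52 ≈ 105.39
Gain = 20 log₁₀(105.39) ≈ 40.46 dB

40.5 dB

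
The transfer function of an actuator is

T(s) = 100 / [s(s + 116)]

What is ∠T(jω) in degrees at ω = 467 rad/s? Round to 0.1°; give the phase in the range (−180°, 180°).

At s = jω = j467:
pole (s+116): 116 + j467 → |·| = √(116²+467²) = √231545 ≈ 481.19, ∠ = arctan(467/116) ≈ 76.05°
pole at origin: |s| = 467, ∠ = 90.00° (in denominator)
∠T = 0.00° − 166.05° = -166.05°

-166.1°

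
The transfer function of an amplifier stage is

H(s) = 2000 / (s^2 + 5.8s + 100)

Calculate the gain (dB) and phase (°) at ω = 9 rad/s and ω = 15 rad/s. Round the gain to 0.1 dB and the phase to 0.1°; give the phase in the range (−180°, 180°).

ω = 9: 31.1 dB, -70.0°; ω = 15: 22.4 dB, -145.2°

At s = jω = j9:
quadratic: (j9)² + 5.8·j9 + 100 = 19 + j52.2 → |·| ≈ 55.55, ∠ ≈ 70.00°
|H| = 2000 / 55.55 ≈ 36.004
Gain = 20 log₁₀(36.004) ≈ 31.13 dB
∠H = 0.00° − 70.00° = -70.00°

At s = jω = j15:
quadratic: (j15)² + 5.8·j15 + 100 = -125 + j87 → |·| ≈ 152.3, ∠ ≈ 145.16°
|H| = 2000 / 152.3 ≈ 13.132
Gain = 20 log₁₀(13.132) ≈ 22.37 dB
∠H = 0.00° − 145.16° = -145.16°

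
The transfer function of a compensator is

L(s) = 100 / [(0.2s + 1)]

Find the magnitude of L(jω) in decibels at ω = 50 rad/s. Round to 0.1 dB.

At ω = 50 rad/s:
pole (1 + j50·0.2) = 1 + j10 → |·| ≈ 10.05, ∠ ≈ 84.29°
|L| = 100 · 1 / (10.05) ≈ 9.9502
Gain = 20 log₁₀(9.9502) ≈ 19.96 dB

20.0 dB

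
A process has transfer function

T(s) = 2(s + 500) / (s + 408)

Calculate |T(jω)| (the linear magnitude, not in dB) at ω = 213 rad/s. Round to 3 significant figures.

At s = jω = j213:
zero (s+500): 500 + j213 → |·| = √(500²+213²) = √295369 ≈ 543.48, ∠ = arctan(213/500) ≈ 23.07°
pole (s+408): 408 + j213 → |·| = √(408²+213²) = √211833 ≈ 460.25, ∠ = arctan(213/408) ≈ 27.57°
|T| = 2 · 543.48 / 460.25 ≈ 2.3617

2.36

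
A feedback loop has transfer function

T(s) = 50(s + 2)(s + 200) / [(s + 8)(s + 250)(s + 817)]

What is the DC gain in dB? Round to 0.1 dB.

T(0) = 50·2·200 / (8·250·817) ≈ 0.01224
20 log₁₀(0.01224) ≈ -38.24 dB

-38.2 dB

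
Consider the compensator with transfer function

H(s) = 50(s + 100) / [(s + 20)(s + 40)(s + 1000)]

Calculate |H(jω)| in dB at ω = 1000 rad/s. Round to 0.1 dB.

At s = jω = j1000:
zero (s+100): 100 + j1000 → |·| = √(100²+1000²) = √1010000 ≈ 1005, ∠ = arctan(1000/100) ≈ 84.29°
pole (s+20): 20 + j1000 → |·| = √(20²+1000²) = √1000400 ≈ 1000.2, ∠ = arctan(1000/20) ≈ 88.85°
pole (s+40): 40 + j1000 → |·| = √(40²+1000²) = √1001600 ≈ 1000.8, ∠ = arctan(1000/40) ≈ 87.71°
pole (s+1000): 1000 + j1000 → |·| = √(1000²+1000²) = √2000000 ≈ 1414.2, ∠ = arctan(1000/1000) ≈ 45.00°
|H| = 50 · 1005 / 1.4156e+09 ≈ 3.5497e-05
Gain = 20 log₁₀(3.5497e-05) ≈ -89.00 dB

-89.0 dB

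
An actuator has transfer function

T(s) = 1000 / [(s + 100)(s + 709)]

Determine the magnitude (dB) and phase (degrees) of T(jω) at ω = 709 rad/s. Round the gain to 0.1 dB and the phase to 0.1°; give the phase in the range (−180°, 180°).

-57.1 dB, -127.0°

At s = jω = j709:
pole (s+100): 100 + j709 → |·| = √(100²+709²) = √512681 ≈ 716.02, ∠ = arctan(709/100) ≈ 81.97°
pole (s+709): 709 + j709 → |·| = √(709²+709²) = √1005362 ≈ 1002.7, ∠ = arctan(709/709) ≈ 45.00°
|T| = 1000 / 7.1795e+05 ≈ 0.0013929
Gain = 20 log₁₀(0.0013929) ≈ -57.12 dB
∠T = 0.00° − 126.97° = -126.97°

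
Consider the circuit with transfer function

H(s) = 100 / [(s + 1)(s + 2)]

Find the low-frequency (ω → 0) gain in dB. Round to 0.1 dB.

34.0 dB

H(0) = 100 / (1·2) = 50
20 log₁₀(50) ≈ 33.98 dB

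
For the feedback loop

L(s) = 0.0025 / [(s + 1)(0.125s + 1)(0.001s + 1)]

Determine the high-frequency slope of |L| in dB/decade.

Each pole contributes −20 dB/decade at high frequency; each zero contributes +20 dB/decade.
Net: 0 zero(s) − 3 pole(s) → -60 dB/decade.

-60 dB/decade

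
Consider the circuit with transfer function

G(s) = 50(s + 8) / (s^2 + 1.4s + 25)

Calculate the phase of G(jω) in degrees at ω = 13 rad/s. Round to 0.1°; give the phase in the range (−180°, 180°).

At s = jω = j13:
zero (s+8): 8 + j13 → |·| = √(8²+13²) = √233 ≈ 15.264, ∠ = arctan(13/8) ≈ 58.39°
quadratic: (j13)² + 1.4·j13 + 25 = -144 + j18.2 → |·| ≈ 145.15, ∠ ≈ 172.80°
∠G = 58.39° − 172.80° = -114.41°

-114.4°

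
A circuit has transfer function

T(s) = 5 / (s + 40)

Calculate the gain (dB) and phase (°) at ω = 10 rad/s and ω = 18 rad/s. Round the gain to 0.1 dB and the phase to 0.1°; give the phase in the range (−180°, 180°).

Substitute s = j10:
Numerator: 5 = 5 + j0
Denominator: (j10) + 40 = 40 + j10
|N| = √(5² + 0²) ≈ 5, ∠N ≈ 0.00°
|D| = √(40² + 10²) ≈ 41.231, ∠D ≈ 14.04°
|T| = 5 / 41.231 ≈ 0.12127
Gain = 20 log₁₀(0.12127) ≈ -18.32 dB
∠T = 0.00° − 14.04° = -14.04°

Substitute s = j18:
Numerator: 5 = 5 + j0
Denominator: (j18) + 40 = 40 + j18
|N| = √(5² + 0²) ≈ 5, ∠N ≈ 0.00°
|D| = √(40² + 18²) ≈ 43.863, ∠D ≈ 24.23°
|T| = 5 / 43.863 ≈ 0.11399
Gain = 20 log₁₀(0.11399) ≈ -18.86 dB
∠T = 0.00° − 24.23° = -24.23°

ω = 10: -18.3 dB, -14.0°; ω = 18: -18.9 dB, -24.2°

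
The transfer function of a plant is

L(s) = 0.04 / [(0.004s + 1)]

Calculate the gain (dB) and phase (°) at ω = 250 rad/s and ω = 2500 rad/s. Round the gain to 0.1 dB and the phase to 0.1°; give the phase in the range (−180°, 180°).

ω = 250: -31.0 dB, -45.0°; ω = 2500: -48.0 dB, -84.3°

At ω = 250 rad/s:
pole (1 + j250·0.004) = 1 + j1 → |·| ≈ 1.4142, ∠ ≈ 45.00°
|L| = 0.04 · 1 / (1.4142) ≈ 0.028285
Gain = 20 log₁₀(0.028285) ≈ -30.97 dB
∠L = (0°) − (45.00°) = -45.00°

At ω = 2500 rad/s:
pole (1 + j2500·0.004) = 1 + j10 → |·| ≈ 10.05, ∠ ≈ 84.29°
|L| = 0.04 · 1 / (10.05) ≈ 0.0039801
Gain = 20 log₁₀(0.0039801) ≈ -48.00 dB
∠L = (0°) − (84.29°) = -84.29°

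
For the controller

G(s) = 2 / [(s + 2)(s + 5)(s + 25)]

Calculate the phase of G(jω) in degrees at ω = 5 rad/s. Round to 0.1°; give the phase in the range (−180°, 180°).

At s = jω = j5:
pole (s+2): 2 + j5 → |·| = √(2²+5²) = √29 ≈ 5.3852, ∠ = arctan(5/2) ≈ 68.20°
pole (s+5): 5 + j5 → |·| = √(5²+5²) = √50 ≈ 7.0711, ∠ = arctan(5/5) ≈ 45.00°
pole (s+25): 25 + j5 → |·| = √(25²+5²) = √650 ≈ 25.495, ∠ = arctan(5/25) ≈ 11.31°
∠G = 0.00° − 124.51° = -124.51°

-124.5°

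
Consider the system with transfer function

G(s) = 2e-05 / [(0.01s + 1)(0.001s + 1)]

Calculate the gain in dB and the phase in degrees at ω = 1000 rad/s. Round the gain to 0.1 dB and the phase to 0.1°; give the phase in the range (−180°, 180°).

At ω = 1000 rad/s:
pole (1 + j1000·0.01) = 1 + j10 → |·| ≈ 10.05, ∠ ≈ 84.29°
pole (1 + j1000·0.001) = 1 + j1 → |·| ≈ 1.4142, ∠ ≈ 45.00°
|G| = 2e-05 · 1 / (10.05 · 1.4142) ≈ 1.4072e-06
Gain = 20 log₁₀(1.4072e-06) ≈ -117.03 dB
∠G = (0°) − (84.29° + 45.00°) = -129.29°

-117.0 dB, -129.3°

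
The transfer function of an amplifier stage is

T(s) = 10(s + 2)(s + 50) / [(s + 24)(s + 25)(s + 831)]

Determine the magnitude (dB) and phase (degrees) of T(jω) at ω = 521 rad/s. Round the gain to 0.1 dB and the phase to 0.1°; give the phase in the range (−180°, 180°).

-39.8 dB, -32.4°

At s = jω = j521:
zero (s+2): 2 + j521 → |·| = √(2²+521²) = √271445 ≈ 521, ∠ = arctan(521/2) ≈ 89.78°
zero (s+50): 50 + j521 → |·| = √(50²+521²) = √273941 ≈ 523.39, ∠ = arctan(521/50) ≈ 84.52°
pole (s+24): 24 + j521 → |·| = √(24²+521²) = √272017 ≈ 521.55, ∠ = arctan(521/24) ≈ 87.36°
pole (s+25): 25 + j521 → |·| = √(25²+521²) = √272066 ≈ 521.6, ∠ = arctan(521/25) ≈ 87.25°
pole (s+831): 831 + j521 → |·| = √(831²+521²) = √962002 ≈ 980.82, ∠ = arctan(521/831) ≈ 32.09°
|T| = 10 · 2.7269e+05 / 2.6682e+08 ≈ 0.01022
Gain = 20 log₁₀(0.01022) ≈ -39.81 dB
∠T = 174.30° − 206.70° = -32.40°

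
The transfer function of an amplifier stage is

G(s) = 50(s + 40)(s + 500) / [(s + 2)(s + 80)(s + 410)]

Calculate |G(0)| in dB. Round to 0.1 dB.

G(0) = 50·40·500 / (2·80·410) ≈ 15.244
20 log₁₀(15.244) ≈ 23.66 dB

23.7 dB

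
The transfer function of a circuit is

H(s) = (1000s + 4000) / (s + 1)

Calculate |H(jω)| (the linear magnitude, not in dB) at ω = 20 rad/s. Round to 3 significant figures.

Substitute s = j20:
Numerator: 1000(j20) + 4000 = 4000 + j20000
Denominator: (j20) + 1 = 1 + j20
|N| = √(4000² + 20000²) ≈ 20396, ∠N ≈ 78.69°
|D| = √(1² + 20²) ≈ 20.025, ∠D ≈ 87.14°
|H| = 20396 / 20.025 ≈ 1018.5

1.02e+03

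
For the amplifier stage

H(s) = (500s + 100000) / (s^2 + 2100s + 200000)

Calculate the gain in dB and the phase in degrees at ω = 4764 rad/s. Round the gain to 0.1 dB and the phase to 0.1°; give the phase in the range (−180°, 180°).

Substitute s = j4764:
Numerator: 500(j4764) + 100000 = 100000 + j2382000
Denominator: (j4764)^2 + 2100(j4764) + 200000 = -22495696 + j10004400
|N| = √(100000² + 2382000²) ≈ 2.3841e+06, ∠N ≈ 87.60°
|D| = √(22495696² + 10004400²) ≈ 2.462e+07, ∠D ≈ 156.02°
|H| = 2.3841e+06 / 2.462e+07 ≈ 0.096836
Gain = 20 log₁₀(0.096836) ≈ -20.28 dB
∠H = 87.60° − 156.02° = -68.42°

-20.3 dB, -68.4°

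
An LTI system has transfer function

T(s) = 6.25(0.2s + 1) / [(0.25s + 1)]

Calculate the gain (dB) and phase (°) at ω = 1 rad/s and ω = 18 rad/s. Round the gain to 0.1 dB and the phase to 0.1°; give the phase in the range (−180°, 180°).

ω = 1: 15.8 dB, -2.7°; ω = 18: 14.1 dB, -3.0°

At ω = 1 rad/s:
zero (1 + j1·0.2) = 1 + j0.2 → |·| ≈ 1.0198, ∠ ≈ 11.31°
pole (1 + j1·0.25) = 1 + j0.25 → |·| ≈ 1.0308, ∠ ≈ 14.04°
|T| = 6.25 · 1.0198 / (1.0308) ≈ 6.1833
Gain = 20 log₁₀(6.1833) ≈ 15.82 dB
∠T = (11.31°) − (14.04°) = -2.73°

At ω = 18 rad/s:
zero (1 + j18·0.2) = 1 + j3.6 → |·| ≈ 3.7363, ∠ ≈ 74.48°
pole (1 + j18·0.25) = 1 + j4.5 → |·| ≈ 4.6098, ∠ ≈ 77.47°
|T| = 6.25 · 3.7363 / (4.6098) ≈ 5.0657
Gain = 20 log₁₀(5.0657) ≈ 14.09 dB
∠T = (74.48°) − (77.47°) = -2.99°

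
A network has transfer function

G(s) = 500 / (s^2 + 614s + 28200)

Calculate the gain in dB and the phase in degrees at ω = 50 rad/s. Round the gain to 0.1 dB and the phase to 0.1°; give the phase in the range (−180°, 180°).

-38.1 dB, -50.1°

Substitute s = j50:
Numerator: 500 = 500 + j0
Denominator: (j50)^2 + 614(j50) + 28200 = 25700 + j30700
|N| = √(500² + 0²) ≈ 500, ∠N ≈ 0.00°
|D| = √(25700² + 30700²) ≈ 40037, ∠D ≈ 50.07°
|G| = 500 / 40037 ≈ 0.012488
Gain = 20 log₁₀(0.012488) ≈ -38.07 dB
∠G = 0.00° − 50.07° = -50.07°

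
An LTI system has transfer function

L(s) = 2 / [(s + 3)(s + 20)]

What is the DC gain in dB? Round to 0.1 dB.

L(0) = 2 / (3·20) ≈ 0.033333
20 log₁₀(0.033333) ≈ -29.54 dB

-29.5 dB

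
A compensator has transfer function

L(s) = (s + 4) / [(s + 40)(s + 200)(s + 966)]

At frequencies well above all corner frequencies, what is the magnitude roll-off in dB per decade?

Each pole contributes −20 dB/decade at high frequency; each zero contributes +20 dB/decade.
Net: 1 zero(s) − 3 pole(s) → -40 dB/decade.

-40 dB/decade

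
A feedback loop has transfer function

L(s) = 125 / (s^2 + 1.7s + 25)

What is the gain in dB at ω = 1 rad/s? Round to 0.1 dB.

14.3 dB

At s = jω = j1:
quadratic: (j1)² + 1.7·j1 + 25 = 24 + j1.7 → |·| ≈ 24.06, ∠ ≈ 4.05°
|L| = 125 / 24.06 ≈ 5.1953
Gain = 20 log₁₀(5.1953) ≈ 14.31 dB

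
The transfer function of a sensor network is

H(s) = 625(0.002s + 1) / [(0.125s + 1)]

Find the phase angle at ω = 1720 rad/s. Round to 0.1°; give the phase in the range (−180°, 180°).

-15.9°

At ω = 1720 rad/s:
zero (1 + j1720·0.002) = 1 + j3.44 → |·| ≈ 3.5824, ∠ ≈ 73.79°
pole (1 + j1720·0.125) = 1 + j215 → |·| ≈ 215, ∠ ≈ 89.73°
∠H = (73.79°) − (89.73°) = -15.94°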